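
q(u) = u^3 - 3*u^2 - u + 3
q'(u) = 3*u^2 - 6*u - 1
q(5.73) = 86.90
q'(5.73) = 63.12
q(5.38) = 66.51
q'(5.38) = 53.55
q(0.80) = 0.79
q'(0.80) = -3.88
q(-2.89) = -43.30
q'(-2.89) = 41.40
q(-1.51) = -5.77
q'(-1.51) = 14.90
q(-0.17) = 3.08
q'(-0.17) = 0.11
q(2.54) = -2.51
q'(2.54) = 3.11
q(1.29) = -1.14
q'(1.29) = -3.75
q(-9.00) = -960.00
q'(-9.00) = 296.00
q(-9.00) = -960.00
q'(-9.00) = 296.00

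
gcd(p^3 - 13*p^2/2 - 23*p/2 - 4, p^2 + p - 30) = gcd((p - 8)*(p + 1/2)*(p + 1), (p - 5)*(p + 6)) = 1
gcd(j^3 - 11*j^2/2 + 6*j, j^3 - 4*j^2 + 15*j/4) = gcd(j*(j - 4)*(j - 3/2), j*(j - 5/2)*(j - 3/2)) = j^2 - 3*j/2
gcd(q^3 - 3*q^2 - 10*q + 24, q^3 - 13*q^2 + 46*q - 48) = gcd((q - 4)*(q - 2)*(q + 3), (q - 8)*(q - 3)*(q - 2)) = q - 2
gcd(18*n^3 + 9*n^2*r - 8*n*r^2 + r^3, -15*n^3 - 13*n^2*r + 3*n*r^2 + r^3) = -3*n^2 - 2*n*r + r^2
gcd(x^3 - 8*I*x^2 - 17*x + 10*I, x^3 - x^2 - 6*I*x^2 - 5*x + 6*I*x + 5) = x^2 - 6*I*x - 5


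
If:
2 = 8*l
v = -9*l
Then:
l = 1/4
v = -9/4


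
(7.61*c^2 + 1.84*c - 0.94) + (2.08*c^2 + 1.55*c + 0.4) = 9.69*c^2 + 3.39*c - 0.54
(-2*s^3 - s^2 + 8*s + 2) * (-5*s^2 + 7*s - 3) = 10*s^5 - 9*s^4 - 41*s^3 + 49*s^2 - 10*s - 6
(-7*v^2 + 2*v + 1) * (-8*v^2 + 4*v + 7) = 56*v^4 - 44*v^3 - 49*v^2 + 18*v + 7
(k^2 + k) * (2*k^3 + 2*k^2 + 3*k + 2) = 2*k^5 + 4*k^4 + 5*k^3 + 5*k^2 + 2*k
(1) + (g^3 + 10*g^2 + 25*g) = g^3 + 10*g^2 + 25*g + 1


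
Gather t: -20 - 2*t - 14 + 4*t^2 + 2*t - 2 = 4*t^2 - 36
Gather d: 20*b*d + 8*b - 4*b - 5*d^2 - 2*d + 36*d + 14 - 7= 4*b - 5*d^2 + d*(20*b + 34) + 7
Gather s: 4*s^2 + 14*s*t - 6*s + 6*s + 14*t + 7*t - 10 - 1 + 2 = 4*s^2 + 14*s*t + 21*t - 9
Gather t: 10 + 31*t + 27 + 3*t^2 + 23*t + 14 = 3*t^2 + 54*t + 51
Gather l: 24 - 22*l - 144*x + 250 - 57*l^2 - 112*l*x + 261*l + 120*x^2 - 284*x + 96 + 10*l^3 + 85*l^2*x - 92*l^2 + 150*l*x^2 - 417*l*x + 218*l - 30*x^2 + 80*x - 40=10*l^3 + l^2*(85*x - 149) + l*(150*x^2 - 529*x + 457) + 90*x^2 - 348*x + 330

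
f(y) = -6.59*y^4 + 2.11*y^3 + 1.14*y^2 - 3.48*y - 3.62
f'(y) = -26.36*y^3 + 6.33*y^2 + 2.28*y - 3.48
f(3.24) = -657.38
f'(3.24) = -826.21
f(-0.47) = -2.27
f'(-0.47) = -0.42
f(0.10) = -3.96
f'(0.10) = -3.22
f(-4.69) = -3368.32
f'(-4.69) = 2844.40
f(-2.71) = -383.25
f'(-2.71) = 561.46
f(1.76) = -57.94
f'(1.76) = -123.57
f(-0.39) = -2.37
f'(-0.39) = -1.84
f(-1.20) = -15.11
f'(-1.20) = 48.45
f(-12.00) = -140094.02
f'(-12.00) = 46430.76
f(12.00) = -132885.38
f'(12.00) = -44614.68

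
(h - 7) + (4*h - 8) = 5*h - 15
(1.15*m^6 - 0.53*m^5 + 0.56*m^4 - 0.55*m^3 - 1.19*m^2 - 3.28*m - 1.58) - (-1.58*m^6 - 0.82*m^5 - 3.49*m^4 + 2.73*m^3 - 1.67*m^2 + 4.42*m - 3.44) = 2.73*m^6 + 0.29*m^5 + 4.05*m^4 - 3.28*m^3 + 0.48*m^2 - 7.7*m + 1.86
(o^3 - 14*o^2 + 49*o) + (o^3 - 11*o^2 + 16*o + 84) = 2*o^3 - 25*o^2 + 65*o + 84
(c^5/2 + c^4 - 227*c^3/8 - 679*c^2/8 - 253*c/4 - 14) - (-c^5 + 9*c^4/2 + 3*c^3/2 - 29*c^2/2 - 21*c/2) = 3*c^5/2 - 7*c^4/2 - 239*c^3/8 - 563*c^2/8 - 211*c/4 - 14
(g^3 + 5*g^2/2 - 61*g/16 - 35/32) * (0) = 0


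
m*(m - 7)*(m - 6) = m^3 - 13*m^2 + 42*m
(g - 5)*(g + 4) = g^2 - g - 20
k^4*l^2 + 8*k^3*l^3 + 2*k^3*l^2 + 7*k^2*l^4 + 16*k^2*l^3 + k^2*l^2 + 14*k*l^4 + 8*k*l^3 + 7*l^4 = (k + l)*(k + 7*l)*(k*l + l)^2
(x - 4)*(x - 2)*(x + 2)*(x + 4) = x^4 - 20*x^2 + 64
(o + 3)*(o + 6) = o^2 + 9*o + 18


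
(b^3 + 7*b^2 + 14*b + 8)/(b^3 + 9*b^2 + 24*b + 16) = (b + 2)/(b + 4)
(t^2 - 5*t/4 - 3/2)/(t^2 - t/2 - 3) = (4*t + 3)/(2*(2*t + 3))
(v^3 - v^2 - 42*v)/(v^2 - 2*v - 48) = v*(v - 7)/(v - 8)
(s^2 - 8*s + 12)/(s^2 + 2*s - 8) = (s - 6)/(s + 4)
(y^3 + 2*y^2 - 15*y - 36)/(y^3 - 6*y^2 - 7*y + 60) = (y + 3)/(y - 5)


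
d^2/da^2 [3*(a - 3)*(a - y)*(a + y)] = 18*a - 18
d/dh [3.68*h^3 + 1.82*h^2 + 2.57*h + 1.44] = 11.04*h^2 + 3.64*h + 2.57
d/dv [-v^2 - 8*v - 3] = -2*v - 8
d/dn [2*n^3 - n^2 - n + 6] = 6*n^2 - 2*n - 1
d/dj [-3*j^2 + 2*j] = 2 - 6*j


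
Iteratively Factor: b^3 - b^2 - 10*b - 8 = (b + 2)*(b^2 - 3*b - 4) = (b - 4)*(b + 2)*(b + 1)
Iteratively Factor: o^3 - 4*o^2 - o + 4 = (o - 1)*(o^2 - 3*o - 4) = (o - 1)*(o + 1)*(o - 4)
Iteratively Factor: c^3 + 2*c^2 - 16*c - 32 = (c - 4)*(c^2 + 6*c + 8) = (c - 4)*(c + 4)*(c + 2)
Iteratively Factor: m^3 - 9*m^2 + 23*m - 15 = (m - 1)*(m^2 - 8*m + 15) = (m - 3)*(m - 1)*(m - 5)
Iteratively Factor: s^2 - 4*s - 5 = (s - 5)*(s + 1)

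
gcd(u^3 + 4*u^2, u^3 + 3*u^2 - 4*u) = u^2 + 4*u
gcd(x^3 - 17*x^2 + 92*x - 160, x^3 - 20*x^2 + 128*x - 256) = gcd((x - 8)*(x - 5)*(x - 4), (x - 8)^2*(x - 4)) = x^2 - 12*x + 32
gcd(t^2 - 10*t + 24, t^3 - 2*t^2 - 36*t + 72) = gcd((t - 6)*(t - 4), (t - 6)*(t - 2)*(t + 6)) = t - 6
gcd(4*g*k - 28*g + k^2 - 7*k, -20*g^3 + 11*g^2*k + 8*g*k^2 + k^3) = 4*g + k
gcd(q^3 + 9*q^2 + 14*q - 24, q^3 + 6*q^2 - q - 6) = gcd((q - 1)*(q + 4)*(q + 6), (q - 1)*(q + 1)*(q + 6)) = q^2 + 5*q - 6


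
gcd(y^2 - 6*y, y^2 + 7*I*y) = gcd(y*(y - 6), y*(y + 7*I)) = y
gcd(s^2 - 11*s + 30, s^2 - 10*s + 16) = 1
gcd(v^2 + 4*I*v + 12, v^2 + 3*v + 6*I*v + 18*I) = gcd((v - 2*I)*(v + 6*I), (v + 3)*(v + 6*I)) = v + 6*I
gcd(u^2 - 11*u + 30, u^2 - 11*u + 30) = u^2 - 11*u + 30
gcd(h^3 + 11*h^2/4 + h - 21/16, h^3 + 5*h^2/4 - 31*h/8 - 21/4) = h^2 + 13*h/4 + 21/8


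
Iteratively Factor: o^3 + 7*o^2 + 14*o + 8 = (o + 1)*(o^2 + 6*o + 8) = (o + 1)*(o + 2)*(o + 4)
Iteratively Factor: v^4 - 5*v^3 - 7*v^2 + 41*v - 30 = (v + 3)*(v^3 - 8*v^2 + 17*v - 10) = (v - 2)*(v + 3)*(v^2 - 6*v + 5) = (v - 5)*(v - 2)*(v + 3)*(v - 1)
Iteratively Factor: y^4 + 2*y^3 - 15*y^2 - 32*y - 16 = (y + 4)*(y^3 - 2*y^2 - 7*y - 4) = (y + 1)*(y + 4)*(y^2 - 3*y - 4) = (y - 4)*(y + 1)*(y + 4)*(y + 1)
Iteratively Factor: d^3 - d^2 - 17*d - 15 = (d - 5)*(d^2 + 4*d + 3) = (d - 5)*(d + 1)*(d + 3)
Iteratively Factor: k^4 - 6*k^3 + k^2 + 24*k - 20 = (k - 5)*(k^3 - k^2 - 4*k + 4) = (k - 5)*(k - 1)*(k^2 - 4) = (k - 5)*(k - 1)*(k + 2)*(k - 2)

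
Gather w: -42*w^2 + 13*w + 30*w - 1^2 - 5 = -42*w^2 + 43*w - 6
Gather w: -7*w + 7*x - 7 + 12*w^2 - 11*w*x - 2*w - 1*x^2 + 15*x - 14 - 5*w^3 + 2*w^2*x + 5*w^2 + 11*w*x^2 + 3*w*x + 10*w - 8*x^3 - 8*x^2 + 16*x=-5*w^3 + w^2*(2*x + 17) + w*(11*x^2 - 8*x + 1) - 8*x^3 - 9*x^2 + 38*x - 21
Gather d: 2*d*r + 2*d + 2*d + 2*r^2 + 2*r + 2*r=d*(2*r + 4) + 2*r^2 + 4*r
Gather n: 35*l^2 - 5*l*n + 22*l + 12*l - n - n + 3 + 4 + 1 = 35*l^2 + 34*l + n*(-5*l - 2) + 8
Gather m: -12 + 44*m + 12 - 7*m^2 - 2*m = -7*m^2 + 42*m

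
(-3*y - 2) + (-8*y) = -11*y - 2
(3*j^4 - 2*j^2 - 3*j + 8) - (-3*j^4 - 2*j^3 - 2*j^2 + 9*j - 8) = 6*j^4 + 2*j^3 - 12*j + 16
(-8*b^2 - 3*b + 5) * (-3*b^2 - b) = 24*b^4 + 17*b^3 - 12*b^2 - 5*b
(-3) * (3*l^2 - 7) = 21 - 9*l^2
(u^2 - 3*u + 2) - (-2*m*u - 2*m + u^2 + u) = 2*m*u + 2*m - 4*u + 2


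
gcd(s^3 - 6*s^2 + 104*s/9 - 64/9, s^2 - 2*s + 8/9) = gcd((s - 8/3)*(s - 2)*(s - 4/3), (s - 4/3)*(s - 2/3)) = s - 4/3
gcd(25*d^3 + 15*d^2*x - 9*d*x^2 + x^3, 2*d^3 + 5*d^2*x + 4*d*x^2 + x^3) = d + x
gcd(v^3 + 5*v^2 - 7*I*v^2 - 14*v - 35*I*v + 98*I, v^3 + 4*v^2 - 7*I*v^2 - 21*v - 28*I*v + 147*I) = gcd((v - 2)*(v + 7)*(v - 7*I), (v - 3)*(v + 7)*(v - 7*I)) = v^2 + v*(7 - 7*I) - 49*I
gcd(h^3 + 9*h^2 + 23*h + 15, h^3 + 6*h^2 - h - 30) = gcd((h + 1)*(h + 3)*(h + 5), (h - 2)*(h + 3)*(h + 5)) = h^2 + 8*h + 15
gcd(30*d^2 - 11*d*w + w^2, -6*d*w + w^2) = -6*d + w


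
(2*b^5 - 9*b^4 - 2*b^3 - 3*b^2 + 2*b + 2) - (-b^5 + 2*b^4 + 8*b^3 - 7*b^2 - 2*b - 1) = 3*b^5 - 11*b^4 - 10*b^3 + 4*b^2 + 4*b + 3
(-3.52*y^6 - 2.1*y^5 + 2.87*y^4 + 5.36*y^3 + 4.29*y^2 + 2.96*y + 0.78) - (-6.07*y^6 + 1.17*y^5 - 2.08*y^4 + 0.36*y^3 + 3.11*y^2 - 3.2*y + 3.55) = 2.55*y^6 - 3.27*y^5 + 4.95*y^4 + 5.0*y^3 + 1.18*y^2 + 6.16*y - 2.77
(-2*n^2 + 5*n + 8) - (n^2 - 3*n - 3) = -3*n^2 + 8*n + 11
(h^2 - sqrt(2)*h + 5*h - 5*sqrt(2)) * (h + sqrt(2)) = h^3 + 5*h^2 - 2*h - 10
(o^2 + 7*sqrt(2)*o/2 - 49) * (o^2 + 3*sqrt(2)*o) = o^4 + 13*sqrt(2)*o^3/2 - 28*o^2 - 147*sqrt(2)*o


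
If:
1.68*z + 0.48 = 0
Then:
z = -0.29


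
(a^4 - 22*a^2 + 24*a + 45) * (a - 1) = a^5 - a^4 - 22*a^3 + 46*a^2 + 21*a - 45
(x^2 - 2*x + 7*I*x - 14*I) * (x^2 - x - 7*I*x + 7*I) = x^4 - 3*x^3 + 51*x^2 - 147*x + 98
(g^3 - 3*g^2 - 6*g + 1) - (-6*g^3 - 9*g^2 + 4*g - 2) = 7*g^3 + 6*g^2 - 10*g + 3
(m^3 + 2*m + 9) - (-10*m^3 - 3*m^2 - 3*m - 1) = 11*m^3 + 3*m^2 + 5*m + 10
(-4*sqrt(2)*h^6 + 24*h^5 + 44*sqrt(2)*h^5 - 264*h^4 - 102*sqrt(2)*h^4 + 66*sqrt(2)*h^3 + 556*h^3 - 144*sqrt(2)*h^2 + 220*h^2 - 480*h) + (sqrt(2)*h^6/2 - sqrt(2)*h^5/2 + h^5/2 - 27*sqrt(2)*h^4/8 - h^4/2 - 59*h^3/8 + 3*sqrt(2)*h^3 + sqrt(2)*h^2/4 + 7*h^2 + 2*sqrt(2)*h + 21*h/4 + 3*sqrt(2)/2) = -7*sqrt(2)*h^6/2 + 49*h^5/2 + 87*sqrt(2)*h^5/2 - 529*h^4/2 - 843*sqrt(2)*h^4/8 + 69*sqrt(2)*h^3 + 4389*h^3/8 - 575*sqrt(2)*h^2/4 + 227*h^2 - 1899*h/4 + 2*sqrt(2)*h + 3*sqrt(2)/2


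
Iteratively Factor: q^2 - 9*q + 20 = (q - 4)*(q - 5)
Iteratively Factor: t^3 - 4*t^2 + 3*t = (t - 3)*(t^2 - t) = t*(t - 3)*(t - 1)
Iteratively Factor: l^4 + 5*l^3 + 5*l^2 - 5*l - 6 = (l + 2)*(l^3 + 3*l^2 - l - 3) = (l - 1)*(l + 2)*(l^2 + 4*l + 3) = (l - 1)*(l + 2)*(l + 3)*(l + 1)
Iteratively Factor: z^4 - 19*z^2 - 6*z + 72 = (z - 4)*(z^3 + 4*z^2 - 3*z - 18) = (z - 4)*(z + 3)*(z^2 + z - 6) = (z - 4)*(z - 2)*(z + 3)*(z + 3)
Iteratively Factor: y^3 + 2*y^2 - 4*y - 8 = (y + 2)*(y^2 - 4) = (y - 2)*(y + 2)*(y + 2)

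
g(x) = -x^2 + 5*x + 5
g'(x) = 5 - 2*x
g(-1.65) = -5.97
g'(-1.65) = 8.30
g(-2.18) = -10.65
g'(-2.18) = 9.36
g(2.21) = 11.17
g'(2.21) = 0.58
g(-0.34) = 3.18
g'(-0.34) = 5.68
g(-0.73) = 0.82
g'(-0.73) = 6.46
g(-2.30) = -11.79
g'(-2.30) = 9.60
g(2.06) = 11.06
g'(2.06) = 0.88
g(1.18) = 9.51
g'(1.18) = 2.64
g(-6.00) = -61.00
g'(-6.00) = 17.00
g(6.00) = -1.00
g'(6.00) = -7.00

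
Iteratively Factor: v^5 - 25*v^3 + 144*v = (v - 3)*(v^4 + 3*v^3 - 16*v^2 - 48*v) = (v - 4)*(v - 3)*(v^3 + 7*v^2 + 12*v) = (v - 4)*(v - 3)*(v + 4)*(v^2 + 3*v) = (v - 4)*(v - 3)*(v + 3)*(v + 4)*(v)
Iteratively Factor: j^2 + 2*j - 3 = (j + 3)*(j - 1)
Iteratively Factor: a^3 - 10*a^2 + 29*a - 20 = (a - 5)*(a^2 - 5*a + 4) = (a - 5)*(a - 1)*(a - 4)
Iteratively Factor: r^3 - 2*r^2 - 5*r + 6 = (r - 3)*(r^2 + r - 2) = (r - 3)*(r - 1)*(r + 2)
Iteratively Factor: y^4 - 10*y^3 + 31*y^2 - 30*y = (y - 5)*(y^3 - 5*y^2 + 6*y) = (y - 5)*(y - 2)*(y^2 - 3*y) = y*(y - 5)*(y - 2)*(y - 3)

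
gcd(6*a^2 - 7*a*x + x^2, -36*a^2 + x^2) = -6*a + x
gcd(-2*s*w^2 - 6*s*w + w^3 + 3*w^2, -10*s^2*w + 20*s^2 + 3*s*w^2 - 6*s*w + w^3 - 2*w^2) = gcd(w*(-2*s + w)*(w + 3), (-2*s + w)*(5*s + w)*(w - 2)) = 2*s - w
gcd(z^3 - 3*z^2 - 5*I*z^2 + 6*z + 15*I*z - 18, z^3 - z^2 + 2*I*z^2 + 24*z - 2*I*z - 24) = 1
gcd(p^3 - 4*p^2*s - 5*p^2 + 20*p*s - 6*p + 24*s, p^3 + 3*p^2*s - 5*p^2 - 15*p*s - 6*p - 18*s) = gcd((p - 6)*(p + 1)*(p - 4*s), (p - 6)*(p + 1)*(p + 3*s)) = p^2 - 5*p - 6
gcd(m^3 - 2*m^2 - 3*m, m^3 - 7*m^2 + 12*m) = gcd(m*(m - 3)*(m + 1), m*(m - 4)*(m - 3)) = m^2 - 3*m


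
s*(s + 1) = s^2 + s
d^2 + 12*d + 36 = (d + 6)^2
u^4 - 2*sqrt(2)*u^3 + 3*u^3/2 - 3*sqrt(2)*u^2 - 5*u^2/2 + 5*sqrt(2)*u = u*(u - 1)*(u + 5/2)*(u - 2*sqrt(2))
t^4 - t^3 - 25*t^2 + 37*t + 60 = (t - 4)*(t - 3)*(t + 1)*(t + 5)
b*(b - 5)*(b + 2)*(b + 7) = b^4 + 4*b^3 - 31*b^2 - 70*b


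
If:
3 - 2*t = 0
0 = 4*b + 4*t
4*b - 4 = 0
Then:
No Solution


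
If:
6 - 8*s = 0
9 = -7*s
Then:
No Solution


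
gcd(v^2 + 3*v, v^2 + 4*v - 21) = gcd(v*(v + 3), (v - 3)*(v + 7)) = 1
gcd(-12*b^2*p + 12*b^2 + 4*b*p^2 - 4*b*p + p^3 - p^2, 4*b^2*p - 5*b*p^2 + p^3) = 1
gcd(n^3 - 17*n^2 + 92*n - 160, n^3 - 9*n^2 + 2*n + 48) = n - 8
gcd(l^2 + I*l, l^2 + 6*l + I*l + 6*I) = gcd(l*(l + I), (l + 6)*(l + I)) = l + I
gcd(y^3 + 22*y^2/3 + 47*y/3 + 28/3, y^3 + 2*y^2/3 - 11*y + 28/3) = y + 4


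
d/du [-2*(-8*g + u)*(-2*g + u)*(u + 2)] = -32*g^2 + 40*g*u + 40*g - 6*u^2 - 8*u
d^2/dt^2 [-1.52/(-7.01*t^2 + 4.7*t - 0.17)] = (-149.385904*t^2 + 100.15888*t + 1.52*(14.02*t - 4.7)*(28.04*t - 9.4) - 3.622768)/(7.01*t^2 - 4.7*t + 0.17)^3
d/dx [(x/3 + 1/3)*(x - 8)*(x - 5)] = x^2 - 8*x + 9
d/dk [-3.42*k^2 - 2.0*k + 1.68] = -6.84*k - 2.0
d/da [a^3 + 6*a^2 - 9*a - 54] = 3*a^2 + 12*a - 9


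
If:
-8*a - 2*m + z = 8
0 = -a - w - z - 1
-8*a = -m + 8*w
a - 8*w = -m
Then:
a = 0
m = -72/17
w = -9/17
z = -8/17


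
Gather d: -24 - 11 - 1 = -36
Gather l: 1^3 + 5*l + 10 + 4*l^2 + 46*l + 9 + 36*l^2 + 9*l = 40*l^2 + 60*l + 20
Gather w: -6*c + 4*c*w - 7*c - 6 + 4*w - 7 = -13*c + w*(4*c + 4) - 13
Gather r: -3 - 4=-7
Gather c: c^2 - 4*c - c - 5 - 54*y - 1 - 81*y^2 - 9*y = c^2 - 5*c - 81*y^2 - 63*y - 6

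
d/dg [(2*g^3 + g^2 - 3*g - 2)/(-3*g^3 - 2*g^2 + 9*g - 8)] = (-g^4 + 18*g^3 - 63*g^2 - 24*g + 42)/(9*g^6 + 12*g^5 - 50*g^4 + 12*g^3 + 113*g^2 - 144*g + 64)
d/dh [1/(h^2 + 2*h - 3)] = 2*(-h - 1)/(h^2 + 2*h - 3)^2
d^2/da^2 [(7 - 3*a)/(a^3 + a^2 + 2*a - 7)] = 2*(-(3*a - 7)*(3*a^2 + 2*a + 2)^2 + (9*a^2 + 6*a + (3*a - 7)*(3*a + 1) + 6)*(a^3 + a^2 + 2*a - 7))/(a^3 + a^2 + 2*a - 7)^3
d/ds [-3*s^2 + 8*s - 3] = 8 - 6*s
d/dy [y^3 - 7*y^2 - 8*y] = 3*y^2 - 14*y - 8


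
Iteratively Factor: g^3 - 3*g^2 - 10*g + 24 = (g + 3)*(g^2 - 6*g + 8) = (g - 2)*(g + 3)*(g - 4)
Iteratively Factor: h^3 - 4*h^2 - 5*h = (h)*(h^2 - 4*h - 5) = h*(h - 5)*(h + 1)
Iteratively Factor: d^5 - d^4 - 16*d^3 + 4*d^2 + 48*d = (d + 3)*(d^4 - 4*d^3 - 4*d^2 + 16*d) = (d - 4)*(d + 3)*(d^3 - 4*d) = d*(d - 4)*(d + 3)*(d^2 - 4) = d*(d - 4)*(d - 2)*(d + 3)*(d + 2)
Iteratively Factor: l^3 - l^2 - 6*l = (l + 2)*(l^2 - 3*l) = l*(l + 2)*(l - 3)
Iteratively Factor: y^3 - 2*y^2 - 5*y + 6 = (y - 1)*(y^2 - y - 6) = (y - 3)*(y - 1)*(y + 2)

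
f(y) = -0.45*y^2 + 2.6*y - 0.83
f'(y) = 2.6 - 0.9*y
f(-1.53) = -5.86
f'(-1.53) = 3.98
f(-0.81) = -3.23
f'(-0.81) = 3.33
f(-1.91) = -7.44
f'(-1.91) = 4.32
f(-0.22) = -1.42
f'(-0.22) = 2.80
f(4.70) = 1.45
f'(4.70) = -1.63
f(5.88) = -1.10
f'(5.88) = -2.69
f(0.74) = 0.85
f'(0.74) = 1.93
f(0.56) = 0.48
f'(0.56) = 2.10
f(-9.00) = -60.68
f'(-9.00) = 10.70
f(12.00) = -34.43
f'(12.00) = -8.20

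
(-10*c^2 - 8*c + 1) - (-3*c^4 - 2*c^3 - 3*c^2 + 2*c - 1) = 3*c^4 + 2*c^3 - 7*c^2 - 10*c + 2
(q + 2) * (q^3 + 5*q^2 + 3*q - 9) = q^4 + 7*q^3 + 13*q^2 - 3*q - 18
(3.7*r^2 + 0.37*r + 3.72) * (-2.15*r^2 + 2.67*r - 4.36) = -7.955*r^4 + 9.0835*r^3 - 23.1421*r^2 + 8.3192*r - 16.2192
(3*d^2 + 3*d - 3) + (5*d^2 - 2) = 8*d^2 + 3*d - 5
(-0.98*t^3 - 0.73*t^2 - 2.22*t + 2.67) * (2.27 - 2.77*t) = 2.7146*t^4 - 0.2025*t^3 + 4.4923*t^2 - 12.4353*t + 6.0609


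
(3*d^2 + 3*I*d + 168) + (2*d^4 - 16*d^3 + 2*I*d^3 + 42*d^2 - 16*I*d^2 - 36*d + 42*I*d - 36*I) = 2*d^4 - 16*d^3 + 2*I*d^3 + 45*d^2 - 16*I*d^2 - 36*d + 45*I*d + 168 - 36*I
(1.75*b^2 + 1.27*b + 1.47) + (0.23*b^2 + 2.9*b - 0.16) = 1.98*b^2 + 4.17*b + 1.31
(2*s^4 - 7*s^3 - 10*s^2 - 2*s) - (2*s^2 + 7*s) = 2*s^4 - 7*s^3 - 12*s^2 - 9*s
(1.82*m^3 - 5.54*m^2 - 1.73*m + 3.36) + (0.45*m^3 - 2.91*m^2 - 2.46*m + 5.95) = 2.27*m^3 - 8.45*m^2 - 4.19*m + 9.31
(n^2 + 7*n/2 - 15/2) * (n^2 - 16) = n^4 + 7*n^3/2 - 47*n^2/2 - 56*n + 120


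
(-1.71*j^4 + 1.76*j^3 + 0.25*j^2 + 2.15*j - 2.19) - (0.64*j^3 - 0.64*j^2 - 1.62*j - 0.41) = -1.71*j^4 + 1.12*j^3 + 0.89*j^2 + 3.77*j - 1.78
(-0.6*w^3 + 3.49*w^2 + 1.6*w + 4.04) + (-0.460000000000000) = -0.6*w^3 + 3.49*w^2 + 1.6*w + 3.58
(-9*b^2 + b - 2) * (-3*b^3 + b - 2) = 27*b^5 - 3*b^4 - 3*b^3 + 19*b^2 - 4*b + 4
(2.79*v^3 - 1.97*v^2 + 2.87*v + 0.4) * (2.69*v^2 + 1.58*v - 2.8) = 7.5051*v^5 - 0.8911*v^4 - 3.2043*v^3 + 11.1266*v^2 - 7.404*v - 1.12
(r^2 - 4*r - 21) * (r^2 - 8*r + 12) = r^4 - 12*r^3 + 23*r^2 + 120*r - 252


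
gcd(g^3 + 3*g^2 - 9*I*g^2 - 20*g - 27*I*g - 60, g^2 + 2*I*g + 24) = g - 4*I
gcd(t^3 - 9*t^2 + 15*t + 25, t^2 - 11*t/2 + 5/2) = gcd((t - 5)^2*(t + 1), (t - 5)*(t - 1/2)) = t - 5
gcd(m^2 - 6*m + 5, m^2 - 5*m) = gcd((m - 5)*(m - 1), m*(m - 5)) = m - 5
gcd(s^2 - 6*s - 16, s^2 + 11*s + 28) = 1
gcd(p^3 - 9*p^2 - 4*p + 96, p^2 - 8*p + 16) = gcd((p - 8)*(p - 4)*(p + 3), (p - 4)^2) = p - 4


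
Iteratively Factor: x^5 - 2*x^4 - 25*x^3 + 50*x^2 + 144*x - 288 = (x - 2)*(x^4 - 25*x^2 + 144) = (x - 4)*(x - 2)*(x^3 + 4*x^2 - 9*x - 36) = (x - 4)*(x - 3)*(x - 2)*(x^2 + 7*x + 12) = (x - 4)*(x - 3)*(x - 2)*(x + 3)*(x + 4)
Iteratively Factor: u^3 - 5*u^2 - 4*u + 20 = (u - 2)*(u^2 - 3*u - 10) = (u - 2)*(u + 2)*(u - 5)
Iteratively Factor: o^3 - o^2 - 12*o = (o + 3)*(o^2 - 4*o) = o*(o + 3)*(o - 4)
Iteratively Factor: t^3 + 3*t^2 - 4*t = (t + 4)*(t^2 - t) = (t - 1)*(t + 4)*(t)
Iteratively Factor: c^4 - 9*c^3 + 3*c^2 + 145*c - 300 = (c - 5)*(c^3 - 4*c^2 - 17*c + 60) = (c - 5)^2*(c^2 + c - 12) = (c - 5)^2*(c - 3)*(c + 4)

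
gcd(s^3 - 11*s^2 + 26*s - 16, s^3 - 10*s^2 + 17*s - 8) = s^2 - 9*s + 8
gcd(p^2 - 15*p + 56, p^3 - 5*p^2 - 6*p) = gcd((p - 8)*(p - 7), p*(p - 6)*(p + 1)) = 1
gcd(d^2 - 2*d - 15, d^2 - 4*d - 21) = d + 3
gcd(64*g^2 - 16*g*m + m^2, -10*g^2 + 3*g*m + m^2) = 1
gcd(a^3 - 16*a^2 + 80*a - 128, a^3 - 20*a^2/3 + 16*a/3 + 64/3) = a^2 - 8*a + 16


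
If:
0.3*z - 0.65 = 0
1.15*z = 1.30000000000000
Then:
No Solution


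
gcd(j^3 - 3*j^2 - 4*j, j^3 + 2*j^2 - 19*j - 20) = j^2 - 3*j - 4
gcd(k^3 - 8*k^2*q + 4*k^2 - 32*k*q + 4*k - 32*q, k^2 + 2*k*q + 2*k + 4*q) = k + 2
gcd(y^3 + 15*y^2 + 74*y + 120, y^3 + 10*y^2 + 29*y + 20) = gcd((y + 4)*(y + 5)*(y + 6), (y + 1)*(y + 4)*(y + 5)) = y^2 + 9*y + 20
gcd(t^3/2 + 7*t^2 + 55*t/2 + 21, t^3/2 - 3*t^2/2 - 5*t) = 1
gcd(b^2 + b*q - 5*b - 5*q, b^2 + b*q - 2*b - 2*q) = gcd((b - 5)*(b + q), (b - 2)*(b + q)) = b + q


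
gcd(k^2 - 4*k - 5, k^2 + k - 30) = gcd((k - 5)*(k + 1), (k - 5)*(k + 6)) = k - 5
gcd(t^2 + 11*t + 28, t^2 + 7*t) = t + 7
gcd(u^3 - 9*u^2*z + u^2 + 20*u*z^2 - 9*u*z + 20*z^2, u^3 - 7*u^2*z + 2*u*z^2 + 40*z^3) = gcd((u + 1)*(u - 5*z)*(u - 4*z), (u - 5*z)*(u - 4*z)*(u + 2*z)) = u^2 - 9*u*z + 20*z^2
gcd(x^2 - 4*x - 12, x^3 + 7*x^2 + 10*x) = x + 2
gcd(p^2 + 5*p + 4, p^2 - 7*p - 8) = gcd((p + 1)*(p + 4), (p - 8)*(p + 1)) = p + 1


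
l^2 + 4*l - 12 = (l - 2)*(l + 6)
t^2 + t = t*(t + 1)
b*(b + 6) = b^2 + 6*b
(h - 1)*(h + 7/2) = h^2 + 5*h/2 - 7/2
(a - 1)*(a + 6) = a^2 + 5*a - 6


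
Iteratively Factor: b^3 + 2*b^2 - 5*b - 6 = (b + 3)*(b^2 - b - 2) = (b + 1)*(b + 3)*(b - 2)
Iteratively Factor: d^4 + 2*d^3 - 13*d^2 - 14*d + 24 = (d - 1)*(d^3 + 3*d^2 - 10*d - 24) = (d - 1)*(d + 2)*(d^2 + d - 12) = (d - 3)*(d - 1)*(d + 2)*(d + 4)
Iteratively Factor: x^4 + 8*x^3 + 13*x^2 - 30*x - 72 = (x + 3)*(x^3 + 5*x^2 - 2*x - 24) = (x + 3)*(x + 4)*(x^2 + x - 6) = (x + 3)^2*(x + 4)*(x - 2)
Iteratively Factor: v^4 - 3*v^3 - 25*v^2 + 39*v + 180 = (v - 4)*(v^3 + v^2 - 21*v - 45) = (v - 4)*(v + 3)*(v^2 - 2*v - 15) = (v - 5)*(v - 4)*(v + 3)*(v + 3)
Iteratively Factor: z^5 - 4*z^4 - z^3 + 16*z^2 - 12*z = (z)*(z^4 - 4*z^3 - z^2 + 16*z - 12) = z*(z - 2)*(z^3 - 2*z^2 - 5*z + 6) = z*(z - 3)*(z - 2)*(z^2 + z - 2) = z*(z - 3)*(z - 2)*(z - 1)*(z + 2)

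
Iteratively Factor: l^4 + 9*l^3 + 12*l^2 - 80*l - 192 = (l + 4)*(l^3 + 5*l^2 - 8*l - 48) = (l - 3)*(l + 4)*(l^2 + 8*l + 16) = (l - 3)*(l + 4)^2*(l + 4)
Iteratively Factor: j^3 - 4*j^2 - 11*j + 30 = (j - 5)*(j^2 + j - 6) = (j - 5)*(j - 2)*(j + 3)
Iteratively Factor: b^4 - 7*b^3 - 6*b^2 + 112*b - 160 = (b - 2)*(b^3 - 5*b^2 - 16*b + 80) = (b - 2)*(b + 4)*(b^2 - 9*b + 20) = (b - 5)*(b - 2)*(b + 4)*(b - 4)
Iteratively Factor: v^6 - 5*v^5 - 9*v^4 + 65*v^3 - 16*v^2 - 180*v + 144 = (v + 3)*(v^5 - 8*v^4 + 15*v^3 + 20*v^2 - 76*v + 48) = (v - 2)*(v + 3)*(v^4 - 6*v^3 + 3*v^2 + 26*v - 24) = (v - 3)*(v - 2)*(v + 3)*(v^3 - 3*v^2 - 6*v + 8) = (v - 3)*(v - 2)*(v + 2)*(v + 3)*(v^2 - 5*v + 4) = (v - 4)*(v - 3)*(v - 2)*(v + 2)*(v + 3)*(v - 1)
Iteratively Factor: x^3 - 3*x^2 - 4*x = (x + 1)*(x^2 - 4*x) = x*(x + 1)*(x - 4)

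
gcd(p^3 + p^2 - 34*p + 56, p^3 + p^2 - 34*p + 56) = p^3 + p^2 - 34*p + 56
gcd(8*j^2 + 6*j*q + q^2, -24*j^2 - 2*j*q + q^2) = 4*j + q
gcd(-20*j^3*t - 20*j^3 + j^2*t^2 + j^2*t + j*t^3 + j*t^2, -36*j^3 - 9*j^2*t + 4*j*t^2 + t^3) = 1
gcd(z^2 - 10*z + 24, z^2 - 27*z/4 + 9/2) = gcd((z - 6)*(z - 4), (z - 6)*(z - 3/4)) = z - 6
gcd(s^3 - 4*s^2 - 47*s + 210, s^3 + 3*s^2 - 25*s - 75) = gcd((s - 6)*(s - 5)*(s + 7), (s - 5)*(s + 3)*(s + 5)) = s - 5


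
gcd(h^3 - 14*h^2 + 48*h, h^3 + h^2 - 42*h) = h^2 - 6*h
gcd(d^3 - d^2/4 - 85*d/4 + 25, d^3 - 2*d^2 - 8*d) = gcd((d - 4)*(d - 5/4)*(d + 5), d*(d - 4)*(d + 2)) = d - 4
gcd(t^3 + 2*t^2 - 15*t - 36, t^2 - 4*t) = t - 4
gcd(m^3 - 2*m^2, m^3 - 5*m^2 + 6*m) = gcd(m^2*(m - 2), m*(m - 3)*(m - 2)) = m^2 - 2*m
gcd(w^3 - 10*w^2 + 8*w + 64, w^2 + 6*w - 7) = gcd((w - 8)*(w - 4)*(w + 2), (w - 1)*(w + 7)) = 1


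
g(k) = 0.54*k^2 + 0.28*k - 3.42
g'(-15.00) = -15.92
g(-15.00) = 113.88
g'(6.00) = 6.76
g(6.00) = 17.70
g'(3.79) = 4.37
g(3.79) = 5.40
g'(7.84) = 8.75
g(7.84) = 31.97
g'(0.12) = 0.41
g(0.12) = -3.38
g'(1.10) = 1.47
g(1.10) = -2.46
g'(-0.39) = -0.14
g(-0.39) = -3.45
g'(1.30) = 1.68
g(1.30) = -2.14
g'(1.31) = 1.69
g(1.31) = -2.13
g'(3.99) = 4.59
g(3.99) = 6.29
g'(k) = 1.08*k + 0.28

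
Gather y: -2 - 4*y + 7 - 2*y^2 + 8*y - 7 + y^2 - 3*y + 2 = -y^2 + y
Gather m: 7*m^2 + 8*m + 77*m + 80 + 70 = 7*m^2 + 85*m + 150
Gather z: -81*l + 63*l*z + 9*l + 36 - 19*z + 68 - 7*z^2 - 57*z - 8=-72*l - 7*z^2 + z*(63*l - 76) + 96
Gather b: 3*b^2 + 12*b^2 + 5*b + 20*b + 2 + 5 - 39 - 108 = 15*b^2 + 25*b - 140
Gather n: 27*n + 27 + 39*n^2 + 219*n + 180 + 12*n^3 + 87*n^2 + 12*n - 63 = 12*n^3 + 126*n^2 + 258*n + 144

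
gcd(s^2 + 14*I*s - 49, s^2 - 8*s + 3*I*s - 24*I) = 1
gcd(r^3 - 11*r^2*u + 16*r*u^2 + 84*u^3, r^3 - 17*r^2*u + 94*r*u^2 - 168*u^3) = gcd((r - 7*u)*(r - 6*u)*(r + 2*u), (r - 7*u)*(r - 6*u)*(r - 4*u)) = r^2 - 13*r*u + 42*u^2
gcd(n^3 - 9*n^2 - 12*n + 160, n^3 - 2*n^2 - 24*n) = n + 4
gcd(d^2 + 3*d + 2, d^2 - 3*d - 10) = d + 2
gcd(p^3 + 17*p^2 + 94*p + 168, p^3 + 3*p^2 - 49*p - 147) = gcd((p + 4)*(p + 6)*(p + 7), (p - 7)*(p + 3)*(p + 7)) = p + 7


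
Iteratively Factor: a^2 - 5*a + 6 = (a - 3)*(a - 2)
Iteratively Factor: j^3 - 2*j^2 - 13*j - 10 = (j + 2)*(j^2 - 4*j - 5) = (j - 5)*(j + 2)*(j + 1)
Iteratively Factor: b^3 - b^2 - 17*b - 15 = (b + 1)*(b^2 - 2*b - 15) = (b + 1)*(b + 3)*(b - 5)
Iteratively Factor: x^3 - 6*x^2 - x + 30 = (x + 2)*(x^2 - 8*x + 15) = (x - 5)*(x + 2)*(x - 3)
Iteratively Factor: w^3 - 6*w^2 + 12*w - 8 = (w - 2)*(w^2 - 4*w + 4) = (w - 2)^2*(w - 2)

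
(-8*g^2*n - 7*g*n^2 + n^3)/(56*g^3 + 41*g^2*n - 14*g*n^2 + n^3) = -n/(7*g - n)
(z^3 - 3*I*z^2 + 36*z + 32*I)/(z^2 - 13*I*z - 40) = (z^2 + 5*I*z - 4)/(z - 5*I)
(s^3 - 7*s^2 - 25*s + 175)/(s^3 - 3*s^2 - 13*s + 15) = (s^2 - 2*s - 35)/(s^2 + 2*s - 3)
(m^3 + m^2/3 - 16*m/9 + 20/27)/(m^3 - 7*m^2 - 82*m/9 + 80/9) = (m - 2/3)/(m - 8)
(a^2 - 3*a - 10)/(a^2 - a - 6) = (a - 5)/(a - 3)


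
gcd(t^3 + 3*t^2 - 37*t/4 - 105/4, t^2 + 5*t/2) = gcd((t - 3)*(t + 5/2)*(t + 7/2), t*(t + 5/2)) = t + 5/2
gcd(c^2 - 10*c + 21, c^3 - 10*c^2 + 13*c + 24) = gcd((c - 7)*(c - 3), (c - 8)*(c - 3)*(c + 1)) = c - 3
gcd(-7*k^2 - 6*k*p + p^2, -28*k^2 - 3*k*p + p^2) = -7*k + p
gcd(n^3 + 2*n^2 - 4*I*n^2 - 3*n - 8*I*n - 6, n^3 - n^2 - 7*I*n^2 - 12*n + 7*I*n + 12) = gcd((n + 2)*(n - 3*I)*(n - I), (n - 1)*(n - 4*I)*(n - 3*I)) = n - 3*I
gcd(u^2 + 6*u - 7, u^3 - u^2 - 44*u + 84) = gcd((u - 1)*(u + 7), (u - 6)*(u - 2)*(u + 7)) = u + 7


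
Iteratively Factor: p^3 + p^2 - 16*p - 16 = (p + 4)*(p^2 - 3*p - 4) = (p + 1)*(p + 4)*(p - 4)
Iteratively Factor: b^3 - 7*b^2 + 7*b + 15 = (b - 5)*(b^2 - 2*b - 3) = (b - 5)*(b - 3)*(b + 1)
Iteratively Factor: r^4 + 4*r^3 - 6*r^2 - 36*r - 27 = (r + 1)*(r^3 + 3*r^2 - 9*r - 27) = (r + 1)*(r + 3)*(r^2 - 9) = (r + 1)*(r + 3)^2*(r - 3)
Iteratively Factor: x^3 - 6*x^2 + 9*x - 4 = (x - 4)*(x^2 - 2*x + 1) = (x - 4)*(x - 1)*(x - 1)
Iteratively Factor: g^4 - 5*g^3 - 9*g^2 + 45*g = (g - 5)*(g^3 - 9*g) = (g - 5)*(g - 3)*(g^2 + 3*g) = (g - 5)*(g - 3)*(g + 3)*(g)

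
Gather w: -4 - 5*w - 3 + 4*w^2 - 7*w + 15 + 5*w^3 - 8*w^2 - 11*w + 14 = 5*w^3 - 4*w^2 - 23*w + 22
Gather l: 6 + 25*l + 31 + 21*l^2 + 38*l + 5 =21*l^2 + 63*l + 42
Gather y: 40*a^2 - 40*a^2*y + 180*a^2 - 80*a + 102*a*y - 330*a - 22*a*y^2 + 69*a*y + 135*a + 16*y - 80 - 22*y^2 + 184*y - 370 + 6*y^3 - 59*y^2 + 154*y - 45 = 220*a^2 - 275*a + 6*y^3 + y^2*(-22*a - 81) + y*(-40*a^2 + 171*a + 354) - 495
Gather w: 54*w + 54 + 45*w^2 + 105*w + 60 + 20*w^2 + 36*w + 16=65*w^2 + 195*w + 130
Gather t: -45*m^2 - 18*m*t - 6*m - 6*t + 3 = -45*m^2 - 6*m + t*(-18*m - 6) + 3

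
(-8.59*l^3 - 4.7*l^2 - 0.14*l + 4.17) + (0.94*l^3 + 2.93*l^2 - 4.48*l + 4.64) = -7.65*l^3 - 1.77*l^2 - 4.62*l + 8.81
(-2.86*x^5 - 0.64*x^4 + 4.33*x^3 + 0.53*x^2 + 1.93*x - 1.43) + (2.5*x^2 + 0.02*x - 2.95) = -2.86*x^5 - 0.64*x^4 + 4.33*x^3 + 3.03*x^2 + 1.95*x - 4.38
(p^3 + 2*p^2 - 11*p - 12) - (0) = p^3 + 2*p^2 - 11*p - 12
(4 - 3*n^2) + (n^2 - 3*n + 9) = -2*n^2 - 3*n + 13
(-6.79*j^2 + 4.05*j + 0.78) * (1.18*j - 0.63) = -8.0122*j^3 + 9.0567*j^2 - 1.6311*j - 0.4914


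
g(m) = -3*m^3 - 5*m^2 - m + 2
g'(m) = -9*m^2 - 10*m - 1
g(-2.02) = 8.35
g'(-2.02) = -17.52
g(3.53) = -195.80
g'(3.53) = -148.45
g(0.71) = -2.30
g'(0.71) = -12.64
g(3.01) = -128.12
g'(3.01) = -112.64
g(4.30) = -333.27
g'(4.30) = -210.41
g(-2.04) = 8.70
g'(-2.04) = -18.05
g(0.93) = -5.67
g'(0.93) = -18.08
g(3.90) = -255.91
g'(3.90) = -176.89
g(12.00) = -5914.00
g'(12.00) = -1417.00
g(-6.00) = 476.00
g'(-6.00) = -265.00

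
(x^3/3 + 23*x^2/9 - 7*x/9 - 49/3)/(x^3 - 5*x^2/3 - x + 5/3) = (3*x^3 + 23*x^2 - 7*x - 147)/(3*(3*x^3 - 5*x^2 - 3*x + 5))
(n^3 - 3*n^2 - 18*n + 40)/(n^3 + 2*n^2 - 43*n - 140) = (n^2 - 7*n + 10)/(n^2 - 2*n - 35)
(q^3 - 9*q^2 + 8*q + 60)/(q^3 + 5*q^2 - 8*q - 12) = (q^3 - 9*q^2 + 8*q + 60)/(q^3 + 5*q^2 - 8*q - 12)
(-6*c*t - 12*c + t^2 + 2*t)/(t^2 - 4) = (-6*c + t)/(t - 2)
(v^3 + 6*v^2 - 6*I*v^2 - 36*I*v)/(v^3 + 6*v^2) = (v - 6*I)/v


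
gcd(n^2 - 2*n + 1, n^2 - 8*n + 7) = n - 1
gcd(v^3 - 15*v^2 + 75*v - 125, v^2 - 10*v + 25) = v^2 - 10*v + 25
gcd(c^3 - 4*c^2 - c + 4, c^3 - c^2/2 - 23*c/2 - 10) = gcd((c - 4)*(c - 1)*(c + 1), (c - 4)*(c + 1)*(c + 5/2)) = c^2 - 3*c - 4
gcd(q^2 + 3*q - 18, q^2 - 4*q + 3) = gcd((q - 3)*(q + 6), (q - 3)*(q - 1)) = q - 3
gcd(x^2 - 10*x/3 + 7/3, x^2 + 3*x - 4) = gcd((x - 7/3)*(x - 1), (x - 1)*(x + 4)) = x - 1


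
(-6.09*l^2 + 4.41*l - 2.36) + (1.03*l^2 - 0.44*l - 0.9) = -5.06*l^2 + 3.97*l - 3.26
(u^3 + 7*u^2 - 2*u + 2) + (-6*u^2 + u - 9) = u^3 + u^2 - u - 7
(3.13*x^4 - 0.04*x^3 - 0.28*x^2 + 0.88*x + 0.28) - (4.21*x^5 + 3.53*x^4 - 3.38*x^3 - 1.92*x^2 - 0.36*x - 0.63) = -4.21*x^5 - 0.4*x^4 + 3.34*x^3 + 1.64*x^2 + 1.24*x + 0.91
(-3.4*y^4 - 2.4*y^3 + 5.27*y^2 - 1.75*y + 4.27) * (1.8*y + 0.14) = -6.12*y^5 - 4.796*y^4 + 9.15*y^3 - 2.4122*y^2 + 7.441*y + 0.5978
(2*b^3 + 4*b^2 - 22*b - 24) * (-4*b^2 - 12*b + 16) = -8*b^5 - 40*b^4 + 72*b^3 + 424*b^2 - 64*b - 384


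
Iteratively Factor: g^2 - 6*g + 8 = (g - 4)*(g - 2)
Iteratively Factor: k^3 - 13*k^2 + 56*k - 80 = (k - 4)*(k^2 - 9*k + 20) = (k - 4)^2*(k - 5)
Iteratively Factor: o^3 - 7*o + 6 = (o + 3)*(o^2 - 3*o + 2) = (o - 2)*(o + 3)*(o - 1)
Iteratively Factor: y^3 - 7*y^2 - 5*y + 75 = (y - 5)*(y^2 - 2*y - 15) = (y - 5)^2*(y + 3)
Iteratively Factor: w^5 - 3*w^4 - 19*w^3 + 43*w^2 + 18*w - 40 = (w + 4)*(w^4 - 7*w^3 + 9*w^2 + 7*w - 10) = (w - 5)*(w + 4)*(w^3 - 2*w^2 - w + 2) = (w - 5)*(w + 1)*(w + 4)*(w^2 - 3*w + 2) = (w - 5)*(w - 1)*(w + 1)*(w + 4)*(w - 2)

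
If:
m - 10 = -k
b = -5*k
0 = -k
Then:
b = 0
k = 0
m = 10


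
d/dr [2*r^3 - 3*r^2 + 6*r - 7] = 6*r^2 - 6*r + 6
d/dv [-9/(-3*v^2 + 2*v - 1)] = 18*(1 - 3*v)/(3*v^2 - 2*v + 1)^2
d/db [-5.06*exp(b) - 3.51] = -5.06*exp(b)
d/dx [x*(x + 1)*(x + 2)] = 3*x^2 + 6*x + 2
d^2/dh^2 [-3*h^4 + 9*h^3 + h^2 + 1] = -36*h^2 + 54*h + 2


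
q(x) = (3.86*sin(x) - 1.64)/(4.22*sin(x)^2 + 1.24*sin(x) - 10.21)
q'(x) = (-8.44*sin(x)*cos(x) - 1.24*cos(x))*(3.86*sin(x) - 1.64)/(4.22*sin(x)^2 + 1.24*sin(x) - 10.21)^2 + 3.86*cos(x)/(4.22*sin(x)^2 + 1.24*sin(x) - 10.21) = (-16.2892*sin(x)^2 + 13.8416*sin(x) - 37.377)*cos(x)/(17.8084*sin(x)^4 + 10.4656*sin(x)^3 - 84.6348*sin(x)^2 - 25.3208*sin(x) + 104.2441)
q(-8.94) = 0.35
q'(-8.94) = 0.43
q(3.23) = 0.19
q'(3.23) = 0.36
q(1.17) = -0.35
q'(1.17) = -0.50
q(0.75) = -0.13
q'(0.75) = -0.47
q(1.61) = -0.47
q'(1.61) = 0.07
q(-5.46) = -0.17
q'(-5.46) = -0.49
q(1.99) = -0.34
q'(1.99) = 0.51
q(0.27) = 0.06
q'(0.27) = -0.37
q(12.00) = 0.38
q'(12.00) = -0.45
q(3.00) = 0.11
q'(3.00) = 0.36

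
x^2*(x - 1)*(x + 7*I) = x^4 - x^3 + 7*I*x^3 - 7*I*x^2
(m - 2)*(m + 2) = m^2 - 4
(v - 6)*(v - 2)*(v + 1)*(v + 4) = v^4 - 3*v^3 - 24*v^2 + 28*v + 48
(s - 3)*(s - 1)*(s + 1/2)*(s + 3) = s^4 - s^3/2 - 19*s^2/2 + 9*s/2 + 9/2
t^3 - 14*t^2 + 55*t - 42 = (t - 7)*(t - 6)*(t - 1)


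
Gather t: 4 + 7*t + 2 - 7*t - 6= 0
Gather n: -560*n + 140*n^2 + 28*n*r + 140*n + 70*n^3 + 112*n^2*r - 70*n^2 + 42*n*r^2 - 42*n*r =70*n^3 + n^2*(112*r + 70) + n*(42*r^2 - 14*r - 420)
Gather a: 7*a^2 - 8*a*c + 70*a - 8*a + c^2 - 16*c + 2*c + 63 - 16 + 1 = 7*a^2 + a*(62 - 8*c) + c^2 - 14*c + 48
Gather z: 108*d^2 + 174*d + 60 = 108*d^2 + 174*d + 60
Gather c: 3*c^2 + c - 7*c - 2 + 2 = 3*c^2 - 6*c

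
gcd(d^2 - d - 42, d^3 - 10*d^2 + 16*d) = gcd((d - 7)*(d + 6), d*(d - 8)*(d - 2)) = 1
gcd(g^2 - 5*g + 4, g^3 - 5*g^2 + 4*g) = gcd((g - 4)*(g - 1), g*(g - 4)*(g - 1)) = g^2 - 5*g + 4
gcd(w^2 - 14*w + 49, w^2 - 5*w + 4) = 1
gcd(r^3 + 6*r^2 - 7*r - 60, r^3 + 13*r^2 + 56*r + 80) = r^2 + 9*r + 20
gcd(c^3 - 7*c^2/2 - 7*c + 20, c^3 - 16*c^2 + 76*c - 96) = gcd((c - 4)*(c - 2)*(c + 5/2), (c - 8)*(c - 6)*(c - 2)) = c - 2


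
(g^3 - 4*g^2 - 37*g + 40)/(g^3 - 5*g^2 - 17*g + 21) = (g^2 - 3*g - 40)/(g^2 - 4*g - 21)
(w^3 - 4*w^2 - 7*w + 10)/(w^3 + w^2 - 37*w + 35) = (w + 2)/(w + 7)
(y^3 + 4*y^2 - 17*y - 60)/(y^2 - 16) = (y^2 + 8*y + 15)/(y + 4)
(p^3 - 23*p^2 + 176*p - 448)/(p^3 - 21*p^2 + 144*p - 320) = (p - 7)/(p - 5)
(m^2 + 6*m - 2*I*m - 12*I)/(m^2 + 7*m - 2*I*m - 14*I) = (m + 6)/(m + 7)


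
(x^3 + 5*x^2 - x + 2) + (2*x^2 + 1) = x^3 + 7*x^2 - x + 3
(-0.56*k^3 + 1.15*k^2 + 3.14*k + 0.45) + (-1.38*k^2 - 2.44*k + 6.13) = -0.56*k^3 - 0.23*k^2 + 0.7*k + 6.58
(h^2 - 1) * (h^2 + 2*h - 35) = h^4 + 2*h^3 - 36*h^2 - 2*h + 35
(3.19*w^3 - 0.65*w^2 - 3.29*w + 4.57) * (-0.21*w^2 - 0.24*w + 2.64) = -0.6699*w^5 - 0.6291*w^4 + 9.2685*w^3 - 1.8861*w^2 - 9.7824*w + 12.0648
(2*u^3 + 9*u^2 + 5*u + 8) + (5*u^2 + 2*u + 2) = 2*u^3 + 14*u^2 + 7*u + 10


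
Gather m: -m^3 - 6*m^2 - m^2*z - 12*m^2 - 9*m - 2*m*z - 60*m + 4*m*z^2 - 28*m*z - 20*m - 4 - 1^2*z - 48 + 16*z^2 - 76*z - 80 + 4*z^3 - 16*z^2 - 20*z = -m^3 + m^2*(-z - 18) + m*(4*z^2 - 30*z - 89) + 4*z^3 - 97*z - 132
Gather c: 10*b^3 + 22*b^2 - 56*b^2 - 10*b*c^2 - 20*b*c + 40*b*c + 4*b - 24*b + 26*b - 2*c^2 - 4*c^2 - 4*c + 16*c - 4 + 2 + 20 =10*b^3 - 34*b^2 + 6*b + c^2*(-10*b - 6) + c*(20*b + 12) + 18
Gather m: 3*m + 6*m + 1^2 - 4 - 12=9*m - 15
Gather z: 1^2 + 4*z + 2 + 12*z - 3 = 16*z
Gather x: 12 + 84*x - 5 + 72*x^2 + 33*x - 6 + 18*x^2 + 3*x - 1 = 90*x^2 + 120*x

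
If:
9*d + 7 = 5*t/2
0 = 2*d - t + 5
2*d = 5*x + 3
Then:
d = 11/8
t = 31/4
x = -1/20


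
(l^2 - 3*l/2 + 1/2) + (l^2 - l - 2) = 2*l^2 - 5*l/2 - 3/2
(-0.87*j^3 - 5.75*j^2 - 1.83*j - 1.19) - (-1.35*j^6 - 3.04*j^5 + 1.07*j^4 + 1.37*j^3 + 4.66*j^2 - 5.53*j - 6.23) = 1.35*j^6 + 3.04*j^5 - 1.07*j^4 - 2.24*j^3 - 10.41*j^2 + 3.7*j + 5.04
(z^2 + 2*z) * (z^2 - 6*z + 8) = z^4 - 4*z^3 - 4*z^2 + 16*z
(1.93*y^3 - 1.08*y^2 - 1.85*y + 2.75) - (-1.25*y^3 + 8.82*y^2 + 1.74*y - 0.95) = 3.18*y^3 - 9.9*y^2 - 3.59*y + 3.7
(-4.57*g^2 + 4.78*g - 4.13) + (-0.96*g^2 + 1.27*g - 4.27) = -5.53*g^2 + 6.05*g - 8.4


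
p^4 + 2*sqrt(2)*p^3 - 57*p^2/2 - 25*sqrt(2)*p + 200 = (p - 5*sqrt(2)/2)*(p - 2*sqrt(2))*(p + 5*sqrt(2)/2)*(p + 4*sqrt(2))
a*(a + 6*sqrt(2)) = a^2 + 6*sqrt(2)*a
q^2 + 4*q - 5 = (q - 1)*(q + 5)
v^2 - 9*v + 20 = (v - 5)*(v - 4)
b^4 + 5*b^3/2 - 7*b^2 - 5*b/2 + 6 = (b - 3/2)*(b - 1)*(b + 1)*(b + 4)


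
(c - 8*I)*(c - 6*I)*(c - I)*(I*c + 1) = I*c^4 + 16*c^3 - 77*I*c^2 - 110*c + 48*I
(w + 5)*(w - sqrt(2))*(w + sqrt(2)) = w^3 + 5*w^2 - 2*w - 10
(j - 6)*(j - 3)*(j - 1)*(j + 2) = j^4 - 8*j^3 + 7*j^2 + 36*j - 36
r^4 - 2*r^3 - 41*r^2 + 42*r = r*(r - 7)*(r - 1)*(r + 6)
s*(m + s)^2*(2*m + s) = 2*m^3*s + 5*m^2*s^2 + 4*m*s^3 + s^4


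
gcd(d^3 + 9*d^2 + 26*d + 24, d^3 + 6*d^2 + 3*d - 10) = d + 2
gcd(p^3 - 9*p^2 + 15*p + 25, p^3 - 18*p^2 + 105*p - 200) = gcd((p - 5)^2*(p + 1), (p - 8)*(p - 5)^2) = p^2 - 10*p + 25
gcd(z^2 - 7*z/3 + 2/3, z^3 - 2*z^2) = z - 2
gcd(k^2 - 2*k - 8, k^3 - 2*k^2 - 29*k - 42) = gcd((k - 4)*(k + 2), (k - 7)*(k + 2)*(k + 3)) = k + 2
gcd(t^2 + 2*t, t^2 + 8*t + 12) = t + 2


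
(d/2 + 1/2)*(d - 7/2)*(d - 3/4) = d^3/2 - 13*d^2/8 - 13*d/16 + 21/16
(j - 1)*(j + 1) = j^2 - 1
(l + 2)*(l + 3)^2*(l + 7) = l^4 + 15*l^3 + 77*l^2 + 165*l + 126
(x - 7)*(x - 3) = x^2 - 10*x + 21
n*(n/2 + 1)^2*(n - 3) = n^4/4 + n^3/4 - 2*n^2 - 3*n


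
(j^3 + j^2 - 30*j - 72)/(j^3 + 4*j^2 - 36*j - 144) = (j + 3)/(j + 6)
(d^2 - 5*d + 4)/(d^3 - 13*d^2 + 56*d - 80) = (d - 1)/(d^2 - 9*d + 20)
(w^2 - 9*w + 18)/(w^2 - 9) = (w - 6)/(w + 3)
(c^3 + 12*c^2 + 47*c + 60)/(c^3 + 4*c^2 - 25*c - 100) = (c + 3)/(c - 5)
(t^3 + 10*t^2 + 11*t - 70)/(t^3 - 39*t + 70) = (t + 5)/(t - 5)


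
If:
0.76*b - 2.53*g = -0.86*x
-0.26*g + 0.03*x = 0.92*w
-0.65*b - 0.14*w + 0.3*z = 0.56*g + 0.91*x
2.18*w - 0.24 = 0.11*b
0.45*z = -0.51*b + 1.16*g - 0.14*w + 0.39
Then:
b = -1.99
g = 0.25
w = 0.01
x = 2.51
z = 3.77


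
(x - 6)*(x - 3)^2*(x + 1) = x^4 - 11*x^3 + 33*x^2 - 9*x - 54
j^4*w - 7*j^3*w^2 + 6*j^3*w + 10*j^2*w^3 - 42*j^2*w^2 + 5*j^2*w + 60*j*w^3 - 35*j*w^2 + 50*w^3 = (j + 5)*(j - 5*w)*(j - 2*w)*(j*w + w)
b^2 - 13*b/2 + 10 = (b - 4)*(b - 5/2)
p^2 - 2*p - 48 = (p - 8)*(p + 6)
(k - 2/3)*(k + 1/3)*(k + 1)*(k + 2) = k^4 + 8*k^3/3 + 7*k^2/9 - 4*k/3 - 4/9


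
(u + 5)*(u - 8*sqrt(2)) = u^2 - 8*sqrt(2)*u + 5*u - 40*sqrt(2)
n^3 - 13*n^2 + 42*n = n*(n - 7)*(n - 6)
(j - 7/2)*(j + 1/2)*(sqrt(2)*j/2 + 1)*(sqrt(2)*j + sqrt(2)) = j^4 - 2*j^3 + sqrt(2)*j^3 - 19*j^2/4 - 2*sqrt(2)*j^2 - 19*sqrt(2)*j/4 - 7*j/4 - 7*sqrt(2)/4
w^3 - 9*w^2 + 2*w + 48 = (w - 8)*(w - 3)*(w + 2)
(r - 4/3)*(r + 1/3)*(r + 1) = r^3 - 13*r/9 - 4/9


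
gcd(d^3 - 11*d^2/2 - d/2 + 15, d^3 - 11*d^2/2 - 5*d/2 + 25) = d - 5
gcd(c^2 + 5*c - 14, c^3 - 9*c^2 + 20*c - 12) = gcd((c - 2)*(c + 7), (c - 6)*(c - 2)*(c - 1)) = c - 2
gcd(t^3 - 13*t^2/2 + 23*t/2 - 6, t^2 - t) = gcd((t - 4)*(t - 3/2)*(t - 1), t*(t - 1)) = t - 1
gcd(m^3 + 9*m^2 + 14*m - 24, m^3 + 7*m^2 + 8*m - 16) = m^2 + 3*m - 4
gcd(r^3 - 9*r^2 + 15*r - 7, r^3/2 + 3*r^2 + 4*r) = 1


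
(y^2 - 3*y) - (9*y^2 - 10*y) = -8*y^2 + 7*y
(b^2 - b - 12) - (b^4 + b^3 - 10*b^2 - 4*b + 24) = -b^4 - b^3 + 11*b^2 + 3*b - 36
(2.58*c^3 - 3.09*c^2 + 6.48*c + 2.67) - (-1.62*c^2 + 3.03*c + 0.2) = 2.58*c^3 - 1.47*c^2 + 3.45*c + 2.47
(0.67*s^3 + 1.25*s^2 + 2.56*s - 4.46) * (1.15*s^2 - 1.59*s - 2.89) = 0.7705*s^5 + 0.3722*s^4 - 0.9798*s^3 - 12.8119*s^2 - 0.307*s + 12.8894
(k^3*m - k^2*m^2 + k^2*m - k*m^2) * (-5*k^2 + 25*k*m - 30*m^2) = -5*k^5*m + 30*k^4*m^2 - 5*k^4*m - 55*k^3*m^3 + 30*k^3*m^2 + 30*k^2*m^4 - 55*k^2*m^3 + 30*k*m^4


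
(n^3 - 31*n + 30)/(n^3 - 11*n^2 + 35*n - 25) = (n + 6)/(n - 5)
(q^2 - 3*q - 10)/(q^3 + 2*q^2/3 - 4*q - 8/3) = 3*(q - 5)/(3*q^2 - 4*q - 4)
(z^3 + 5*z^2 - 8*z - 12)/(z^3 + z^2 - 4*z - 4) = (z + 6)/(z + 2)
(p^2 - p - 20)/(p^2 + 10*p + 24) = (p - 5)/(p + 6)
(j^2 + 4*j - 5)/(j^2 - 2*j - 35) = (j - 1)/(j - 7)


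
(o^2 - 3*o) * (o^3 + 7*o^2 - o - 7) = o^5 + 4*o^4 - 22*o^3 - 4*o^2 + 21*o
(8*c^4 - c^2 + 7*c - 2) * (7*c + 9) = 56*c^5 + 72*c^4 - 7*c^3 + 40*c^2 + 49*c - 18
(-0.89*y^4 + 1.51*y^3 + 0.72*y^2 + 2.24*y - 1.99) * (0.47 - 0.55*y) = 0.4895*y^5 - 1.2488*y^4 + 0.3137*y^3 - 0.8936*y^2 + 2.1473*y - 0.9353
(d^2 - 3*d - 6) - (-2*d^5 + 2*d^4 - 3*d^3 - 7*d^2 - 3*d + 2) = 2*d^5 - 2*d^4 + 3*d^3 + 8*d^2 - 8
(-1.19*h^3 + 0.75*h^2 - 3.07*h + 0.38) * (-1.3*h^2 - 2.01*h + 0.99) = 1.547*h^5 + 1.4169*h^4 + 1.3054*h^3 + 6.4192*h^2 - 3.8031*h + 0.3762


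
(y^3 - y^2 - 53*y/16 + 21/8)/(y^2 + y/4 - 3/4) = (4*y^2 - y - 14)/(4*(y + 1))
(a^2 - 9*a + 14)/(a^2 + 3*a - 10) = (a - 7)/(a + 5)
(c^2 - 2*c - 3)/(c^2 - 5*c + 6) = (c + 1)/(c - 2)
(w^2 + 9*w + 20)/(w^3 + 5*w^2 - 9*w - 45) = (w + 4)/(w^2 - 9)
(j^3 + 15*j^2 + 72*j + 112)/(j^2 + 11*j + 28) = j + 4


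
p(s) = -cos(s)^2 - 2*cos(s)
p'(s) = 2*sin(s)*cos(s) + 2*sin(s)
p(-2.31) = 0.89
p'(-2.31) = -0.48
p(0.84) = -1.78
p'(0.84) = 2.48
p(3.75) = 0.97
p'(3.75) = -0.21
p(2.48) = 0.96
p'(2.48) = 0.26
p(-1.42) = -0.32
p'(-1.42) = -2.27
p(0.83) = -1.81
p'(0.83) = 2.47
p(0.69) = -2.14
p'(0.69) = 2.25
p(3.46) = 1.00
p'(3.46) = -0.03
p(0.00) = -3.00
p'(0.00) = 0.00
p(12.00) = -2.40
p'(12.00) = -1.98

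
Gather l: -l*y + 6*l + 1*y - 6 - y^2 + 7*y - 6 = l*(6 - y) - y^2 + 8*y - 12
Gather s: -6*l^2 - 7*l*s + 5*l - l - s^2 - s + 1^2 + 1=-6*l^2 + 4*l - s^2 + s*(-7*l - 1) + 2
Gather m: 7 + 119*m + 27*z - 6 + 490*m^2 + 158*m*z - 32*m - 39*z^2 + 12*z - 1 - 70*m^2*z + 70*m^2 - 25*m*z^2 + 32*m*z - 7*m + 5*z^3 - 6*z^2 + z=m^2*(560 - 70*z) + m*(-25*z^2 + 190*z + 80) + 5*z^3 - 45*z^2 + 40*z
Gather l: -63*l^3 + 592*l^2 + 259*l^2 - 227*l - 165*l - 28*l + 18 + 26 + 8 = -63*l^3 + 851*l^2 - 420*l + 52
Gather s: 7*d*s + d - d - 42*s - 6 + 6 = s*(7*d - 42)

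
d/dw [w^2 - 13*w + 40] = 2*w - 13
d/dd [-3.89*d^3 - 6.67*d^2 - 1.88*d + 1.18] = -11.67*d^2 - 13.34*d - 1.88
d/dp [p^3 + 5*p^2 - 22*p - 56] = 3*p^2 + 10*p - 22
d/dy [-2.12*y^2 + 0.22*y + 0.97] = 0.22 - 4.24*y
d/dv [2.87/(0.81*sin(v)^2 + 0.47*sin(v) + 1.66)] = -(4.6494*sin(v) + 1.3489)*cos(v)/(0.81*sin(v)^2 + 0.47*sin(v) + 1.66)^2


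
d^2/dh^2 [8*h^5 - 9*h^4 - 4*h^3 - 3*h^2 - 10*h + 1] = 160*h^3 - 108*h^2 - 24*h - 6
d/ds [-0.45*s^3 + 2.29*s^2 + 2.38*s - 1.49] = -1.35*s^2 + 4.58*s + 2.38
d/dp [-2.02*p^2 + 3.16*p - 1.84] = 3.16 - 4.04*p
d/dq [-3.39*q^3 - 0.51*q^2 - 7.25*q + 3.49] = -10.17*q^2 - 1.02*q - 7.25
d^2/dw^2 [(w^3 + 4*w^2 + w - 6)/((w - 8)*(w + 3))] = 140/(w^3 - 24*w^2 + 192*w - 512)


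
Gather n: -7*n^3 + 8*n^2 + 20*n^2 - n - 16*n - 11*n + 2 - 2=-7*n^3 + 28*n^2 - 28*n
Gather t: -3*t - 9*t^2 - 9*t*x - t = -9*t^2 + t*(-9*x - 4)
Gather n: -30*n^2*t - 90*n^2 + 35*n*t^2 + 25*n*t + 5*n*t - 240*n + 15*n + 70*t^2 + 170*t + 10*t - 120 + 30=n^2*(-30*t - 90) + n*(35*t^2 + 30*t - 225) + 70*t^2 + 180*t - 90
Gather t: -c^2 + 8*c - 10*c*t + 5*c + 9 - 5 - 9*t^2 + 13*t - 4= -c^2 + 13*c - 9*t^2 + t*(13 - 10*c)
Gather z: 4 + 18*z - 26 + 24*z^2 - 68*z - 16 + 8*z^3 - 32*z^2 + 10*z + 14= 8*z^3 - 8*z^2 - 40*z - 24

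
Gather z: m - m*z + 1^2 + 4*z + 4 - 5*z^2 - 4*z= -m*z + m - 5*z^2 + 5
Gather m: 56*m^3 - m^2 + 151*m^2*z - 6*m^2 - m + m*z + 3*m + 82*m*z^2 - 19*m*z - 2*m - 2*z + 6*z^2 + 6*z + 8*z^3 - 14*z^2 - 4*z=56*m^3 + m^2*(151*z - 7) + m*(82*z^2 - 18*z) + 8*z^3 - 8*z^2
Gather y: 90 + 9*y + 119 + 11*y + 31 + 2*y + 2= 22*y + 242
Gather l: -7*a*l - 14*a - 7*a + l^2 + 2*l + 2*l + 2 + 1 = -21*a + l^2 + l*(4 - 7*a) + 3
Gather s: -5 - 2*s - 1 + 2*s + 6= 0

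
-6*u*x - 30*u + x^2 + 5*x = (-6*u + x)*(x + 5)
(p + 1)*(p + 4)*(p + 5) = p^3 + 10*p^2 + 29*p + 20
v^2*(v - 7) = v^3 - 7*v^2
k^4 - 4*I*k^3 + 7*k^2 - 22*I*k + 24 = (k - 4*I)*(k - 3*I)*(k + I)*(k + 2*I)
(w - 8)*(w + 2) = w^2 - 6*w - 16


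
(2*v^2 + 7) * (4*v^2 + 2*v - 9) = 8*v^4 + 4*v^3 + 10*v^2 + 14*v - 63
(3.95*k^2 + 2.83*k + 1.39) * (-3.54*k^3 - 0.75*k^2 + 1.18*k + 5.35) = -13.983*k^5 - 12.9807*k^4 - 2.3821*k^3 + 23.4294*k^2 + 16.7807*k + 7.4365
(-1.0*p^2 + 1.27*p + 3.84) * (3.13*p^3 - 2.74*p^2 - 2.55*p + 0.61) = -3.13*p^5 + 6.7151*p^4 + 11.0894*p^3 - 14.3701*p^2 - 9.0173*p + 2.3424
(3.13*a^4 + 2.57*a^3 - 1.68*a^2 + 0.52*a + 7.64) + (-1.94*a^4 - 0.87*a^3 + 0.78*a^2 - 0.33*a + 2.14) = 1.19*a^4 + 1.7*a^3 - 0.9*a^2 + 0.19*a + 9.78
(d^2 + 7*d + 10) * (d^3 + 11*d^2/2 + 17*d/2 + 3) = d^5 + 25*d^4/2 + 57*d^3 + 235*d^2/2 + 106*d + 30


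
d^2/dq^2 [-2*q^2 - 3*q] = -4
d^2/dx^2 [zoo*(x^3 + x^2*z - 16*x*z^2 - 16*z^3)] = zoo*(x + z)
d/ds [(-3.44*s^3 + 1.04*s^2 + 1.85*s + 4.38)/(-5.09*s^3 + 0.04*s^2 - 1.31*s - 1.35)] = (5.156*s^4 + 27.8458*s^3 + 79.3782*s^2 - 3.1584*s + 3.2403)/(25.9081*s^6 - 0.4072*s^5 + 13.3374*s^4 + 13.6382*s^3 + 1.6081*s^2 + 3.537*s + 1.8225)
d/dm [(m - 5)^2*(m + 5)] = (m - 5)*(3*m + 5)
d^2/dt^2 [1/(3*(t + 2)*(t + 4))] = 2*((t + 2)^2 + (t + 2)*(t + 4) + (t + 4)^2)/(3*(t + 2)^3*(t + 4)^3)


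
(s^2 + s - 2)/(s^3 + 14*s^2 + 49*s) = (s^2 + s - 2)/(s*(s^2 + 14*s + 49))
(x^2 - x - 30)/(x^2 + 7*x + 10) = (x - 6)/(x + 2)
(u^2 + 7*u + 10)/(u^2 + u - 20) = (u + 2)/(u - 4)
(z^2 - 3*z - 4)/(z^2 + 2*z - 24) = (z + 1)/(z + 6)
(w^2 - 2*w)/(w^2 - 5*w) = (w - 2)/(w - 5)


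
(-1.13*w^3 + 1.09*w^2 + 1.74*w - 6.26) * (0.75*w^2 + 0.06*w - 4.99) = -0.8475*w^5 + 0.7497*w^4 + 7.0091*w^3 - 10.0297*w^2 - 9.0582*w + 31.2374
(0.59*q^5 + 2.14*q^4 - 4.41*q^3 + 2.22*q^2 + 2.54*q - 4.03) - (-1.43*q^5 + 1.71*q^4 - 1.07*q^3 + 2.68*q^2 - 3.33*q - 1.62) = 2.02*q^5 + 0.43*q^4 - 3.34*q^3 - 0.46*q^2 + 5.87*q - 2.41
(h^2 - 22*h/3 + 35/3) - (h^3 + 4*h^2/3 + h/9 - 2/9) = -h^3 - h^2/3 - 67*h/9 + 107/9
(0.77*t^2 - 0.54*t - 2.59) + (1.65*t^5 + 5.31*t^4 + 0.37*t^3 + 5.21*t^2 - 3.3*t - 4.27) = 1.65*t^5 + 5.31*t^4 + 0.37*t^3 + 5.98*t^2 - 3.84*t - 6.86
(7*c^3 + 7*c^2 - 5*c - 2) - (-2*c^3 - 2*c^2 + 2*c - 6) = 9*c^3 + 9*c^2 - 7*c + 4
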